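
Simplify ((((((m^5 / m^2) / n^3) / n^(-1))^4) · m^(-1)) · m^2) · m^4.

m^17·n^(-8)

((((((m^5 / m^2) / n^3) / n^(-1))^4) · m^(-1)) · m^2) · m^4
= ((((((m^5 / m^2) / n^3)^4) / ((n^(-1))^4)) · m^(-1)) · m^2) · m^4    [power of a quotient]
= ((((((m^5 / m^2)^4) / ((n^3)^4)) / ((n^(-1))^4)) · m^(-1)) · m^2) · m^4    [power of a quotient]
= (((((((m^5)^4) / ((m^2)^4)) / ((n^3)^4)) / ((n^(-1))^4)) · m^(-1)) · m^2) · m^4    [power of a quotient]
= (((((m^20 / ((m^2)^4)) / ((n^3)^4)) / ((n^(-1))^4)) · m^(-1)) · m^2) · m^4    [power of a power]
= (((((m^20 / m^8) / ((n^3)^4)) / ((n^(-1))^4)) · m^(-1)) · m^2) · m^4    [power of a power]
= ((((m^12 / ((n^3)^4)) / ((n^(-1))^4)) · m^(-1)) · m^2) · m^4    [quotient of powers]
= ((((m^12 / n^12) / ((n^(-1))^4)) · m^(-1)) · m^2) · m^4    [power of a power]
= ((((m^12 / n^12) / n^(-4)) · m^(-1)) · m^2) · m^4    [power of a power]
= m^17·n^(-8)    [quotient of powers; product of powers]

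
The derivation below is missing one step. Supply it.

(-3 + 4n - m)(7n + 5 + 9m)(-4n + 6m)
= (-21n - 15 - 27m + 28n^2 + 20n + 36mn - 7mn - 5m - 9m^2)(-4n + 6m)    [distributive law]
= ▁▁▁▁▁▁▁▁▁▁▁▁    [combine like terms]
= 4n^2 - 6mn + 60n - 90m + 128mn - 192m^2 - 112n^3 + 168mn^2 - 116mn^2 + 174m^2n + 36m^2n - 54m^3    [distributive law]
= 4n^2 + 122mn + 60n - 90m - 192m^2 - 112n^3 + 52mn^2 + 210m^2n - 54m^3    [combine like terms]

By combine like terms:

(-n - 15 - 32m + 28n^2 + 29mn - 9m^2)(-4n + 6m)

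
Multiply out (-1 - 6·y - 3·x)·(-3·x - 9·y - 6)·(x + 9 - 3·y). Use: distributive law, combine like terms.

102·x^2 + 195·x + 387·x·y + 387·y + 351·y^2 + 54 + 18·x^2·y - 81·x·y^2 - 162·y^3 + 9·x^3

(-1 - 6·y - 3·x)·(-3·x - 9·y - 6)·(x + 9 - 3·y)
= (3·x + 9·y + 6 + 18·x·y + 54·y^2 + 36·y + 9·x^2 + 27·x·y + 18·x)·(x + 9 - 3·y)    [distributive law]
= (21·x + 45·y + 6 + 45·x·y + 54·y^2 + 9·x^2)·(x + 9 - 3·y)    [combine like terms]
= 21·x^2 + 189·x - 63·x·y + 45·x·y + 405·y - 135·y^2 + 6·x + 54 - 18·y + 45·x^2·y + 405·x·y - 135·x·y^2 + 54·x·y^2 + 486·y^2 - 162·y^3 + 9·x^3 + 81·x^2 - 27·x^2·y    [distributive law]
= 102·x^2 + 195·x + 387·x·y + 387·y + 351·y^2 + 54 + 18·x^2·y - 81·x·y^2 - 162·y^3 + 9·x^3    [combine like terms]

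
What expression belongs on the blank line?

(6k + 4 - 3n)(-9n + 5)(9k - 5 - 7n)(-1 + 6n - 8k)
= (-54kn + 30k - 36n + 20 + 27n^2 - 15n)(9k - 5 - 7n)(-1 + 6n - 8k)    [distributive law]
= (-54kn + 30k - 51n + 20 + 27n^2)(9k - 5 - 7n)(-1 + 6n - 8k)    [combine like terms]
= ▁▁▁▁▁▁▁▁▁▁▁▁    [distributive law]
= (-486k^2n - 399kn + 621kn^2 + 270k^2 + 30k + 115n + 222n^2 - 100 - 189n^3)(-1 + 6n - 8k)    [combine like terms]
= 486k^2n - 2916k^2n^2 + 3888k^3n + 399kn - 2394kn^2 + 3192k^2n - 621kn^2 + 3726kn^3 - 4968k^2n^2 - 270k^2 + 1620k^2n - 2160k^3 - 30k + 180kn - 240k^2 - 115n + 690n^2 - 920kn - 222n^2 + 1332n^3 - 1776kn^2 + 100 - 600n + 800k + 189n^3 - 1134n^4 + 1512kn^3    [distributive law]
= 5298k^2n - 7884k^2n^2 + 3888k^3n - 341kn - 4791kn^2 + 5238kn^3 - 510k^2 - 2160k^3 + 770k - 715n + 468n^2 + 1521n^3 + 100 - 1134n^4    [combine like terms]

Applying distributive law to the line above:

(-486k^2n + 270kn + 378kn^2 + 270k^2 - 150k - 210kn - 459kn + 255n + 357n^2 + 180k - 100 - 140n + 243kn^2 - 135n^2 - 189n^3)(-1 + 6n - 8k)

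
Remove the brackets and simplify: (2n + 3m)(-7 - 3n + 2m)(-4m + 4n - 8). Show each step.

(2n + 3m)(-7 - 3n + 2m)(-4m + 4n - 8)
= (-14n - 6n^2 + 4mn - 21m - 9mn + 6m^2)(-4m + 4n - 8)    [distributive law]
= (-14n - 6n^2 - 5mn - 21m + 6m^2)(-4m + 4n - 8)    [combine like terms]
= 56mn - 56n^2 + 112n + 24mn^2 - 24n^3 + 48n^2 + 20m^2n - 20mn^2 + 40mn + 84m^2 - 84mn + 168m - 24m^3 + 24m^2n - 48m^2    [distributive law]
= 12mn - 8n^2 + 112n + 4mn^2 - 24n^3 + 44m^2n + 36m^2 + 168m - 24m^3    [combine like terms]

12mn - 8n^2 + 112n + 4mn^2 - 24n^3 + 44m^2n + 36m^2 + 168m - 24m^3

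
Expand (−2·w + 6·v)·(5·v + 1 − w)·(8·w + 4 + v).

(−2·w + 6·v)·(5·v + 1 − w)·(8·w + 4 + v)
= (−10·v·w − 2·w + 2·w^2 + 30·v^2 + 6·v − 6·v·w)·(8·w + 4 + v)    [distributive law]
= (−16·v·w − 2·w + 2·w^2 + 30·v^2 + 6·v)·(8·w + 4 + v)    [combine like terms]
= −128·v·w^2 − 64·v·w − 16·v^2·w − 16·w^2 − 8·w − 2·v·w + 16·w^3 + 8·w^2 + 2·v·w^2 + 240·v^2·w + 120·v^2 + 30·v^3 + 48·v·w + 24·v + 6·v^2    [distributive law]
= −126·v·w^2 − 18·v·w + 224·v^2·w − 8·w^2 − 8·w + 16·w^3 + 126·v^2 + 30·v^3 + 24·v    [combine like terms]

−126·v·w^2 − 18·v·w + 224·v^2·w − 8·w^2 − 8·w + 16·w^3 + 126·v^2 + 30·v^3 + 24·v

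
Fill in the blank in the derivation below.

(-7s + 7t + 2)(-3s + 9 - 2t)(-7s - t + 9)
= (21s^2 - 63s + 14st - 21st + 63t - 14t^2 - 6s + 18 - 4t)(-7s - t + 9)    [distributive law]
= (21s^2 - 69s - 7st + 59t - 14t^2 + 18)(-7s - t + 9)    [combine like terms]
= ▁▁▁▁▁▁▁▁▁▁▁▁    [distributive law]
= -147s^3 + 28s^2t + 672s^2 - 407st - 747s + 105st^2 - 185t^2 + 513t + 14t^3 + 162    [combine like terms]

By distributive law:

-147s^3 - 21s^2t + 189s^2 + 483s^2 + 69st - 621s + 49s^2t + 7st^2 - 63st - 413st - 59t^2 + 531t + 98st^2 + 14t^3 - 126t^2 - 126s - 18t + 162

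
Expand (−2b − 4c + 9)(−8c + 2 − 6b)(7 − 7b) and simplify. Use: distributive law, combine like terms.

(−2b − 4c + 9)(−8c + 2 − 6b)(7 − 7b)
= (16bc − 4b + 12b^2 + 32c^2 − 8c + 24bc − 72c + 18 − 54b)(7 − 7b)    [distributive law]
= (40bc − 58b + 12b^2 + 32c^2 − 80c + 18)(7 − 7b)    [combine like terms]
= 280bc − 280b^2c − 406b + 406b^2 + 84b^2 − 84b^3 + 224c^2 − 224bc^2 − 560c + 560bc + 126 − 126b    [distributive law]
= 840bc − 280b^2c − 532b + 490b^2 − 84b^3 + 224c^2 − 224bc^2 − 560c + 126    [combine like terms]

840bc − 280b^2c − 532b + 490b^2 − 84b^3 + 224c^2 − 224bc^2 − 560c + 126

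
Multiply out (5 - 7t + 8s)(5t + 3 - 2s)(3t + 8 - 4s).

(5 - 7t + 8s)(5t + 3 - 2s)(3t + 8 - 4s)
= (25t + 15 - 10s - 35t^2 - 21t + 14st + 40st + 24s - 16s^2)(3t + 8 - 4s)    [distributive law]
= (4t + 15 + 14s - 35t^2 + 54st - 16s^2)(3t + 8 - 4s)    [combine like terms]
= 12t^2 + 32t - 16st + 45t + 120 - 60s + 42st + 112s - 56s^2 - 105t^3 - 280t^2 + 140st^2 + 162st^2 + 432st - 216s^2t - 48s^2t - 128s^2 + 64s^3    [distributive law]
= -268t^2 + 77t + 458st + 120 + 52s - 184s^2 - 105t^3 + 302st^2 - 264s^2t + 64s^3    [combine like terms]

-268t^2 + 77t + 458st + 120 + 52s - 184s^2 - 105t^3 + 302st^2 - 264s^2t + 64s^3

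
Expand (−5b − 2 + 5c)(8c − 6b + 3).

(−5b − 2 + 5c)(8c − 6b + 3)
= −40bc + 30b^2 − 15b − 16c + 12b − 6 + 40c^2 − 30bc + 15c    [distributive law]
= −70bc + 30b^2 − 3b − c − 6 + 40c^2    [combine like terms]

−70bc + 30b^2 − 3b − c − 6 + 40c^2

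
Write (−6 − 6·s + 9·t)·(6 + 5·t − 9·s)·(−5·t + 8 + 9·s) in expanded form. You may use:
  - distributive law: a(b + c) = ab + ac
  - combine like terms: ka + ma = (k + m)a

372·t − 288 − 180·s + 240·t² − 762·s·t + 594·s² + 960·s·t² − 1269·s²·t + 486·s³ − 225·t³

(−6 − 6·s + 9·t)·(6 + 5·t − 9·s)·(−5·t + 8 + 9·s)
= (−36 − 30·t + 54·s − 36·s − 30·s·t + 54·s² + 54·t + 45·t² − 81·s·t)·(−5·t + 8 + 9·s)    [distributive law]
= (−36 + 24·t + 18·s − 111·s·t + 54·s² + 45·t²)·(−5·t + 8 + 9·s)    [combine like terms]
= 180·t − 288 − 324·s − 120·t² + 192·t + 216·s·t − 90·s·t + 144·s + 162·s² + 555·s·t² − 888·s·t − 999·s²·t − 270·s²·t + 432·s² + 486·s³ − 225·t³ + 360·t² + 405·s·t²    [distributive law]
= 372·t − 288 − 180·s + 240·t² − 762·s·t + 594·s² + 960·s·t² − 1269·s²·t + 486·s³ − 225·t³    [combine like terms]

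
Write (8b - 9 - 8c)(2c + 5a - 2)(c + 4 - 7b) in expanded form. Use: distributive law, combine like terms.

(8b - 9 - 8c)(2c + 5a - 2)(c + 4 - 7b)
= (16bc + 40ab - 16b - 18c - 45a + 18 - 16c² - 40ac + 16c)(c + 4 - 7b)    [distributive law]
= (16bc + 40ab - 16b - 2c - 45a + 18 - 16c² - 40ac)(c + 4 - 7b)    [combine like terms]
= 16bc² + 64bc - 112b²c + 40abc + 160ab - 280ab² - 16bc - 64b + 112b² - 2c² - 8c + 14bc - 45ac - 180a + 315ab + 18c + 72 - 126b - 16c³ - 64c² + 112bc² - 40ac² - 160ac + 280abc    [distributive law]
= 128bc² + 62bc - 112b²c + 320abc + 475ab - 280ab² - 190b + 112b² - 66c² + 10c - 205ac - 180a + 72 - 16c³ - 40ac²    [combine like terms]

128bc² + 62bc - 112b²c + 320abc + 475ab - 280ab² - 190b + 112b² - 66c² + 10c - 205ac - 180a + 72 - 16c³ - 40ac²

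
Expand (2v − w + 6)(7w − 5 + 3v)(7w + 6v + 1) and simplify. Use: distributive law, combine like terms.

35vw² + 108v²w + 349vw + 54v² − 172v + 36v³ − 49w³ + 322w² − 163w − 30

(2v − w + 6)(7w − 5 + 3v)(7w + 6v + 1)
= (14vw − 10v + 6v² − 7w² + 5w − 3vw + 42w − 30 + 18v)(7w + 6v + 1)    [distributive law]
= (11vw + 8v + 6v² − 7w² + 47w − 30)(7w + 6v + 1)    [combine like terms]
= 77vw² + 66v²w + 11vw + 56vw + 48v² + 8v + 42v²w + 36v³ + 6v² − 49w³ − 42vw² − 7w² + 329w² + 282vw + 47w − 210w − 180v − 30    [distributive law]
= 35vw² + 108v²w + 349vw + 54v² − 172v + 36v³ − 49w³ + 322w² − 163w − 30    [combine like terms]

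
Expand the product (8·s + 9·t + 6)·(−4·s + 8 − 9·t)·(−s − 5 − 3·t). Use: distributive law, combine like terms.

32·s³ + 120·s² + 204·s²·t − 248·s + 402·s·t + 405·s·t² − 234·t + 351·t² + 243·t³ − 240

(8·s + 9·t + 6)·(−4·s + 8 − 9·t)·(−s − 5 − 3·t)
= (−32·s² + 64·s − 72·s·t − 36·s·t + 72·t − 81·t² − 24·s + 48 − 54·t)·(−s − 5 − 3·t)    [distributive law]
= (−32·s² + 40·s − 108·s·t + 18·t − 81·t² + 48)·(−s − 5 − 3·t)    [combine like terms]
= 32·s³ + 160·s² + 96·s²·t − 40·s² − 200·s − 120·s·t + 108·s²·t + 540·s·t + 324·s·t² − 18·s·t − 90·t − 54·t² + 81·s·t² + 405·t² + 243·t³ − 48·s − 240 − 144·t    [distributive law]
= 32·s³ + 120·s² + 204·s²·t − 248·s + 402·s·t + 405·s·t² − 234·t + 351·t² + 243·t³ − 240    [combine like terms]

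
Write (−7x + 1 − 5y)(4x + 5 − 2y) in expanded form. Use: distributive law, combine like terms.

(−7x + 1 − 5y)(4x + 5 − 2y)
= −28x^2 − 35x + 14xy + 4x + 5 − 2y − 20xy − 25y + 10y^2    [distributive law]
= −28x^2 − 31x − 6xy + 5 − 27y + 10y^2    [combine like terms]

−28x^2 − 31x − 6xy + 5 − 27y + 10y^2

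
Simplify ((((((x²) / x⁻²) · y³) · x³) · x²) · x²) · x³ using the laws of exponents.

((((((x²) / x⁻²) · y³) · x³) · x²) · x²) · x³
= ((((x⁴ · y³) · x³) · x²) · x²) · x³    [quotient of powers]
= x¹⁴·y³    [product of powers]

x¹⁴·y³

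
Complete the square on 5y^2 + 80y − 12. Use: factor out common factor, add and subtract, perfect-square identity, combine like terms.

5y^2 + 80y − 12
= 5(y^2 + 16y) − 12    [factor out 5 from the y-terms]
= 5(y^2 + 16y + 64 − 64) − 12    [add and subtract 64 inside the bracket]
= 5(y + 8)^2 − 320 − 12    [perfect-square identity]
= 5(y + 8)^2 − 332    [combine constants]

5(y + 8)^2 − 332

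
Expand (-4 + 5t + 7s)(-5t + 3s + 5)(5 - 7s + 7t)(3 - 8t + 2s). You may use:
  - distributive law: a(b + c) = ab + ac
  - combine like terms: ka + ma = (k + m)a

1055t - 110t^2 - 2632st + 2517st^2 + 801s^2t - 2045t^3 + 565s + 342s^2 - 553s^3 - 300 - 630st^3 - 2226s^2t^2 + 1400t^4 + 1750s^3t - 294s^4

(-4 + 5t + 7s)(-5t + 3s + 5)(5 - 7s + 7t)(3 - 8t + 2s)
= (20t - 12s - 20 - 25t^2 + 15st + 25t - 35st + 21s^2 + 35s)(5 - 7s + 7t)(3 - 8t + 2s)    [distributive law]
= (45t + 23s - 20 - 25t^2 - 20st + 21s^2)(5 - 7s + 7t)(3 - 8t + 2s)    [combine like terms]
= (225t - 315st + 315t^2 + 115s - 161s^2 + 161st - 100 + 140s - 140t - 125t^2 + 175st^2 - 175t^3 - 100st + 140s^2t - 140st^2 + 105s^2 - 147s^3 + 147s^2t)(3 - 8t + 2s)    [distributive law]
= (85t - 254st + 190t^2 + 255s - 56s^2 - 100 + 35st^2 - 175t^3 + 287s^2t - 147s^3)(3 - 8t + 2s)    [combine like terms]
= 255t - 680t^2 + 170st - 762st + 2032st^2 - 508s^2t + 570t^2 - 1520t^3 + 380st^2 + 765s - 2040st + 510s^2 - 168s^2 + 448s^2t - 112s^3 - 300 + 800t - 200s + 105st^2 - 280st^3 + 70s^2t^2 - 525t^3 + 1400t^4 - 350st^3 + 861s^2t - 2296s^2t^2 + 574s^3t - 441s^3 + 1176s^3t - 294s^4    [distributive law]
= 1055t - 110t^2 - 2632st + 2517st^2 + 801s^2t - 2045t^3 + 565s + 342s^2 - 553s^3 - 300 - 630st^3 - 2226s^2t^2 + 1400t^4 + 1750s^3t - 294s^4    [combine like terms]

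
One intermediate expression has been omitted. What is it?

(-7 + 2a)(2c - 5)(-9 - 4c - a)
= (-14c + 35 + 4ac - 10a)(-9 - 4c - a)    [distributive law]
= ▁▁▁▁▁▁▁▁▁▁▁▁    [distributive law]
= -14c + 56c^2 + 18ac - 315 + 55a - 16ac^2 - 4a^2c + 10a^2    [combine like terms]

Applying distributive law to the line above:

126c + 56c^2 + 14ac - 315 - 140c - 35a - 36ac - 16ac^2 - 4a^2c + 90a + 40ac + 10a^2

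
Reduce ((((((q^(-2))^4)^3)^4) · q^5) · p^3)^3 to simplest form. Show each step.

p^9q^(-273)

((((((q^(-2))^4)^3)^4) · q^5) · p^3)^3
= ((((((q^(-2))^4)^3)^4) · q^5)^3) · ((p^3)^3)    [power of a product]
= ((((((q^(-2))^4)^3)^4)^3) · ((q^5)^3)) · ((p^3)^3)    [power of a product]
= (((((q^(-2))^4)^3)^12) · ((q^5)^3)) · ((p^3)^3)    [power of a power]
= ((((q^(-2))^4)^36) · ((q^5)^3)) · ((p^3)^3)    [power of a power]
= (((q^(-2))^144) · ((q^5)^3)) · ((p^3)^3)    [power of a power]
= (q^(-288) · ((q^5)^3)) · ((p^3)^3)    [power of a power]
= (q^(-288) · q^15) · ((p^3)^3)    [power of a power]
= q^(-273) · ((p^3)^3)    [product of powers]
= q^(-273) · p^9    [power of a power]
= p^9q^(-273)    [rearrange]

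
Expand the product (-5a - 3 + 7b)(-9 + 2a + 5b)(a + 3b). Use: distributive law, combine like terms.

39a^2 + 39ab - 10a^3 - 41a^2b + 2ab^2 + 27a + 81b - 234b^2 + 105b^3

(-5a - 3 + 7b)(-9 + 2a + 5b)(a + 3b)
= (45a - 10a^2 - 25ab + 27 - 6a - 15b - 63b + 14ab + 35b^2)(a + 3b)    [distributive law]
= (39a - 10a^2 - 11ab + 27 - 78b + 35b^2)(a + 3b)    [combine like terms]
= 39a^2 + 117ab - 10a^3 - 30a^2b - 11a^2b - 33ab^2 + 27a + 81b - 78ab - 234b^2 + 35ab^2 + 105b^3    [distributive law]
= 39a^2 + 39ab - 10a^3 - 41a^2b + 2ab^2 + 27a + 81b - 234b^2 + 105b^3    [combine like terms]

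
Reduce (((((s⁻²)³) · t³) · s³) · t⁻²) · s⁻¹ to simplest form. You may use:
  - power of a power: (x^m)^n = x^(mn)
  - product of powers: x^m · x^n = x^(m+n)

(((((s⁻²)³) · t³) · s³) · t⁻²) · s⁻¹
= (((s⁻⁶ · t³) · s³) · t⁻²) · s⁻¹    [power of a power]
= s⁻⁴t    [product of powers]

s⁻⁴t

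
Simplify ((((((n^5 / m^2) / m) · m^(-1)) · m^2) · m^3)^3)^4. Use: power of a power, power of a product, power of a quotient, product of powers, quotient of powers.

m^12n^60

((((((n^5 / m^2) / m) · m^(-1)) · m^2) · m^3)^3)^4
= (((((n^5 / m^2) / m) · m^(-1)) · m^2) · m^3)^12    [power of a power]
= (((((n^5 / m^2) / m) · m^(-1)) · m^2)^12) · ((m^3)^12)    [power of a product]
= (((((n^5 / m^2) / m) · m^(-1))^12) · ((m^2)^12)) · ((m^3)^12)    [power of a product]
= (((((n^5 / m^2) / m)^12) · ((m^(-1))^12)) · ((m^2)^12)) · ((m^3)^12)    [power of a product]
= (((((n^5 / m^2)^12) / (m^12)) · ((m^(-1))^12)) · ((m^2)^12)) · ((m^3)^12)    [power of a quotient]
= ((((((n^5)^12) / ((m^2)^12)) / (m^12)) · ((m^(-1))^12)) · ((m^2)^12)) · ((m^3)^12)    [power of a quotient]
= ((((n^60 / ((m^2)^12)) / (m^12)) · ((m^(-1))^12)) · ((m^2)^12)) · ((m^3)^12)    [power of a power]
= ((((n^60 / m^24) / (m^12)) · ((m^(-1))^12)) · ((m^2)^12)) · ((m^3)^12)    [power of a power]
= ((((n^60 / m^24) / m^12) · m^(-12)) · ((m^2)^12)) · ((m^3)^12)    [power of a power]
= ((((n^60 / m^24) / m^12) · m^(-12)) · m^24) · ((m^3)^12)    [power of a power]
= ((((n^60 / m^24) / m^12) · m^(-12)) · m^24) · m^36    [power of a power]
= m^12n^60    [quotient of powers; product of powers]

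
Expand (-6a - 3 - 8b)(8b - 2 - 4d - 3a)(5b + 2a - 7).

(-6a - 3 - 8b)(8b - 2 - 4d - 3a)(5b + 2a - 7)
= (-48ab + 12a + 24ad + 18a^2 - 24b + 6 + 12d + 9a - 64b^2 + 16b + 32bd + 24ab)(5b + 2a - 7)    [distributive law]
= (-24ab + 21a + 24ad + 18a^2 - 8b + 6 + 12d - 64b^2 + 32bd)(5b + 2a - 7)    [combine like terms]
= -120ab^2 - 48a^2b + 168ab + 105ab + 42a^2 - 147a + 120abd + 48a^2d - 168ad + 90a^2b + 36a^3 - 126a^2 - 40b^2 - 16ab + 56b + 30b + 12a - 42 + 60bd + 24ad - 84d - 320b^3 - 128ab^2 + 448b^2 + 160b^2d + 64abd - 224bd    [distributive law]
= -248ab^2 + 42a^2b + 257ab - 84a^2 - 135a + 184abd + 48a^2d - 144ad + 36a^3 + 408b^2 + 86b - 42 - 164bd - 84d - 320b^3 + 160b^2d    [combine like terms]

-248ab^2 + 42a^2b + 257ab - 84a^2 - 135a + 184abd + 48a^2d - 144ad + 36a^3 + 408b^2 + 86b - 42 - 164bd - 84d - 320b^3 + 160b^2d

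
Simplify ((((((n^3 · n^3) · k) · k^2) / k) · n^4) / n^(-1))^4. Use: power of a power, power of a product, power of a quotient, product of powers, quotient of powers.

k^8n^44

((((((n^3 · n^3) · k) · k^2) / k) · n^4) / n^(-1))^4
= ((((((n^3 · n^3) · k) · k^2) / k) · n^4)^4) / ((n^(-1))^4)    [power of a quotient]
= ((((((n^3 · n^3) · k) · k^2) / k)^4) · ((n^4)^4)) / ((n^(-1))^4)    [power of a product]
= ((((((n^3 · n^3) · k) · k^2)^4) / (k^4)) · ((n^4)^4)) / ((n^(-1))^4)    [power of a quotient]
= ((((((n^3 · n^3) · k)^4) · ((k^2)^4)) / (k^4)) · ((n^4)^4)) / ((n^(-1))^4)    [power of a product]
= ((((((n^3 · n^3)^4) · (k^4)) · ((k^2)^4)) / (k^4)) · ((n^4)^4)) / ((n^(-1))^4)    [power of a product]
= (((((((n^3)^4) · ((n^3)^4)) · (k^4)) · ((k^2)^4)) / (k^4)) · ((n^4)^4)) / ((n^(-1))^4)    [power of a product]
= (((((n^12 · ((n^3)^4)) · (k^4)) · ((k^2)^4)) / (k^4)) · ((n^4)^4)) / ((n^(-1))^4)    [power of a power]
= (((((n^12 · n^12) · (k^4)) · ((k^2)^4)) / (k^4)) · ((n^4)^4)) / ((n^(-1))^4)    [power of a power]
= ((((n^24 · (k^4)) · ((k^2)^4)) / (k^4)) · ((n^4)^4)) / ((n^(-1))^4)    [product of powers]
= ((((n^24 · k^4) · k^8) / (k^4)) · ((n^4)^4)) / ((n^(-1))^4)    [power of a power]
= ((((n^24 · k^4) · k^8) / k^4) · n^16) / ((n^(-1))^4)    [power of a power]
= ((((n^24 · k^4) · k^8) / k^4) · n^16) / n^(-4)    [power of a power]
= k^8n^44    [quotient of powers; product of powers]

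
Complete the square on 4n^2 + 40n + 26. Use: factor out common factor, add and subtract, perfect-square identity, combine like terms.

4n^2 + 40n + 26
= 4(n^2 + 10n) + 26    [factor out 4 from the n-terms]
= 4(n^2 + 10n + 25 - 25) + 26    [add and subtract 25 inside the bracket]
= 4(n + 5)^2 - 100 + 26    [perfect-square identity]
= 4(n + 5)^2 - 74    [combine constants]

4(n + 5)^2 - 74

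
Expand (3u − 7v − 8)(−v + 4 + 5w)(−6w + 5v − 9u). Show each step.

408uvw − 78uv^2 + 27u^2v + 288uw + 240uv − 108u^2 − 90uw^2 − 135u^2w − 217v^2w + 35v^3 − 80vw − 100v^2 + 210vw^2 + 192w − 160v + 288u + 240w^2

(3u − 7v − 8)(−v + 4 + 5w)(−6w + 5v − 9u)
= (−3uv + 12u + 15uw + 7v^2 − 28v − 35vw + 8v − 32 − 40w)(−6w + 5v − 9u)    [distributive law]
= (−3uv + 12u + 15uw + 7v^2 − 20v − 35vw − 32 − 40w)(−6w + 5v − 9u)    [combine like terms]
= 18uvw − 15uv^2 + 27u^2v − 72uw + 60uv − 108u^2 − 90uw^2 + 75uvw − 135u^2w − 42v^2w + 35v^3 − 63uv^2 + 120vw − 100v^2 + 180uv + 210vw^2 − 175v^2w + 315uvw + 192w − 160v + 288u + 240w^2 − 200vw + 360uw    [distributive law]
= 408uvw − 78uv^2 + 27u^2v + 288uw + 240uv − 108u^2 − 90uw^2 − 135u^2w − 217v^2w + 35v^3 − 80vw − 100v^2 + 210vw^2 + 192w − 160v + 288u + 240w^2    [combine like terms]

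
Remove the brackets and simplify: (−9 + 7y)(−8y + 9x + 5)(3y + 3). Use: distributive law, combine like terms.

153y^2 + 186y − 54xy − 243x − 135 − 168y^3 + 189xy^2

(−9 + 7y)(−8y + 9x + 5)(3y + 3)
= (72y − 81x − 45 − 56y^2 + 63xy + 35y)(3y + 3)    [distributive law]
= (107y − 81x − 45 − 56y^2 + 63xy)(3y + 3)    [combine like terms]
= 321y^2 + 321y − 243xy − 243x − 135y − 135 − 168y^3 − 168y^2 + 189xy^2 + 189xy    [distributive law]
= 153y^2 + 186y − 54xy − 243x − 135 − 168y^3 + 189xy^2    [combine like terms]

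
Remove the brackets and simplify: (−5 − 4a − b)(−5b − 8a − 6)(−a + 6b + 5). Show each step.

(−5 − 4a − b)(−5b − 8a − 6)(−a + 6b + 5)
= (25b + 40a + 30 + 20ab + 32a^2 + 24a + 5b^2 + 8ab + 6b)(−a + 6b + 5)    [distributive law]
= (31b + 64a + 30 + 28ab + 32a^2 + 5b^2)(−a + 6b + 5)    [combine like terms]
= −31ab + 186b^2 + 155b − 64a^2 + 384ab + 320a − 30a + 180b + 150 − 28a^2b + 168ab^2 + 140ab − 32a^3 + 192a^2b + 160a^2 − 5ab^2 + 30b^3 + 25b^2    [distributive law]
= 493ab + 211b^2 + 335b + 96a^2 + 290a + 150 + 164a^2b + 163ab^2 − 32a^3 + 30b^3    [combine like terms]

493ab + 211b^2 + 335b + 96a^2 + 290a + 150 + 164a^2b + 163ab^2 − 32a^3 + 30b^3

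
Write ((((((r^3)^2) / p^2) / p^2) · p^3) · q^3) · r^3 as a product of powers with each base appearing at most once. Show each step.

((((((r^3)^2) / p^2) / p^2) · p^3) · q^3) · r^3
= ((((r^6 / p^2) / p^2) · p^3) · q^3) · r^3    [power of a power]
= p^(-1)q^3r^9    [quotient of powers; product of powers]

p^(-1)q^3r^9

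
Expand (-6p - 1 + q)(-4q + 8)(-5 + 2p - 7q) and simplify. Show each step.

(-6p - 1 + q)(-4q + 8)(-5 + 2p - 7q)
= (24pq - 48p + 4q - 8 - 4q² + 8q)(-5 + 2p - 7q)    [distributive law]
= (24pq - 48p + 12q - 8 - 4q²)(-5 + 2p - 7q)    [combine like terms]
= -120pq + 48p²q - 168pq² + 240p - 96p² + 336pq - 60q + 24pq - 84q² + 40 - 16p + 56q + 20q² - 8pq² + 28q³    [distributive law]
= 240pq + 48p²q - 176pq² + 224p - 96p² - 4q - 64q² + 40 + 28q³    [combine like terms]

240pq + 48p²q - 176pq² + 224p - 96p² - 4q - 64q² + 40 + 28q³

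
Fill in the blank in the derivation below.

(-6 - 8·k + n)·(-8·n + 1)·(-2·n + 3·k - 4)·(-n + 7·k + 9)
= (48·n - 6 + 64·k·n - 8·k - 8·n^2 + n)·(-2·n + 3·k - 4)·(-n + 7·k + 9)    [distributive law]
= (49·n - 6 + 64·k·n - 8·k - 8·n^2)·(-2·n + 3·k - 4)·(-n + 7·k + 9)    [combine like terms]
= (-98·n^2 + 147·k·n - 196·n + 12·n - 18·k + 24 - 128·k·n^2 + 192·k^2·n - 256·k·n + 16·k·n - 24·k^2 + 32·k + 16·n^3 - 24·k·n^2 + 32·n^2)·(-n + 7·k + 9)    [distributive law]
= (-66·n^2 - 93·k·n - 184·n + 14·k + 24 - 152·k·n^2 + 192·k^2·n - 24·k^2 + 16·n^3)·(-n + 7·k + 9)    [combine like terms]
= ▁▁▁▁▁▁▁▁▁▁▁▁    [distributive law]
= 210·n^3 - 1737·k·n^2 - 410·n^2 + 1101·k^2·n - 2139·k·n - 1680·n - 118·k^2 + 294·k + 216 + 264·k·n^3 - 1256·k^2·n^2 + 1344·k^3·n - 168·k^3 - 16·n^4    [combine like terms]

After distributive law, the bracketed line is:

66·n^3 - 462·k·n^2 - 594·n^2 + 93·k·n^2 - 651·k^2·n - 837·k·n + 184·n^2 - 1288·k·n - 1656·n - 14·k·n + 98·k^2 + 126·k - 24·n + 168·k + 216 + 152·k·n^3 - 1064·k^2·n^2 - 1368·k·n^2 - 192·k^2·n^2 + 1344·k^3·n + 1728·k^2·n + 24·k^2·n - 168·k^3 - 216·k^2 - 16·n^4 + 112·k·n^3 + 144·n^3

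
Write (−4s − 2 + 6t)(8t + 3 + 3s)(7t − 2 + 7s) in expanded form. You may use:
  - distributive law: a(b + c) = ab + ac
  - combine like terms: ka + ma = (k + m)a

238st^2 − 84st − 182s^2t − 6s − 102s^2 − 84s^3 − 82t^2 − 46t + 12 + 336t^3

(−4s − 2 + 6t)(8t + 3 + 3s)(7t − 2 + 7s)
= (−32st − 12s − 12s^2 − 16t − 6 − 6s + 48t^2 + 18t + 18st)(7t − 2 + 7s)    [distributive law]
= (−14st − 18s − 12s^2 + 2t − 6 + 48t^2)(7t − 2 + 7s)    [combine like terms]
= −98st^2 + 28st − 98s^2t − 126st + 36s − 126s^2 − 84s^2t + 24s^2 − 84s^3 + 14t^2 − 4t + 14st − 42t + 12 − 42s + 336t^3 − 96t^2 + 336st^2    [distributive law]
= 238st^2 − 84st − 182s^2t − 6s − 102s^2 − 84s^3 − 82t^2 − 46t + 12 + 336t^3    [combine like terms]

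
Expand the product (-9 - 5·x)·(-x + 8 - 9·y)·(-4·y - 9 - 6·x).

(-9 - 5·x)·(-x + 8 - 9·y)·(-4·y - 9 - 6·x)
= (9·x - 72 + 81·y + 5·x² - 40·x + 45·x·y)·(-4·y - 9 - 6·x)    [distributive law]
= (-31·x - 72 + 81·y + 5·x² + 45·x·y)·(-4·y - 9 - 6·x)    [combine like terms]
= 124·x·y + 279·x + 186·x² + 288·y + 648 + 432·x - 324·y² - 729·y - 486·x·y - 20·x²·y - 45·x² - 30·x³ - 180·x·y² - 405·x·y - 270·x²·y    [distributive law]
= -767·x·y + 711·x + 141·x² - 441·y + 648 - 324·y² - 290·x²·y - 30·x³ - 180·x·y²    [combine like terms]

-767·x·y + 711·x + 141·x² - 441·y + 648 - 324·y² - 290·x²·y - 30·x³ - 180·x·y²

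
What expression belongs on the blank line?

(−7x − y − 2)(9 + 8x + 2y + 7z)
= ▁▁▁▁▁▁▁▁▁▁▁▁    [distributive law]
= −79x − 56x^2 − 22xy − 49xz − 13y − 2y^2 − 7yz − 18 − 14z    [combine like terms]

After distributive law, the bracketed line is:

−63x − 56x^2 − 14xy − 49xz − 9y − 8xy − 2y^2 − 7yz − 18 − 16x − 4y − 14z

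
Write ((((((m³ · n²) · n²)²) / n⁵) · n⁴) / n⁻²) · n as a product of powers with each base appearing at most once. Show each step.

m⁶n¹⁰

((((((m³ · n²) · n²)²) / n⁵) · n⁴) / n⁻²) · n
= ((((((m³ · n²)²) · ((n²)²)) / n⁵) · n⁴) / n⁻²) · n    [power of a product]
= (((((((m³)²) · ((n²)²)) · ((n²)²)) / n⁵) · n⁴) / n⁻²) · n    [power of a product]
= (((((m⁶ · ((n²)²)) · ((n²)²)) / n⁵) · n⁴) / n⁻²) · n    [power of a power]
= (((((m⁶ · n⁴) · ((n²)²)) / n⁵) · n⁴) / n⁻²) · n    [power of a power]
= (((((m⁶ · n⁴) · n⁴) / n⁵) · n⁴) / n⁻²) · n    [power of a power]
= m⁶n¹⁰    [quotient of powers; product of powers]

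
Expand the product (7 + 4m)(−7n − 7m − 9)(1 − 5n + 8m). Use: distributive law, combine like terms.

(7 + 4m)(−7n − 7m − 9)(1 − 5n + 8m)
= (−49n − 49m − 63 − 28mn − 28m^2 − 36m)(1 − 5n + 8m)    [distributive law]
= (−49n − 85m − 63 − 28mn − 28m^2)(1 − 5n + 8m)    [combine like terms]
= −49n + 245n^2 − 392mn − 85m + 425mn − 680m^2 − 63 + 315n − 504m − 28mn + 140mn^2 − 224m^2n − 28m^2 + 140m^2n − 224m^3    [distributive law]
= 266n + 245n^2 + 5mn − 589m − 708m^2 − 63 + 140mn^2 − 84m^2n − 224m^3    [combine like terms]

266n + 245n^2 + 5mn − 589m − 708m^2 − 63 + 140mn^2 − 84m^2n − 224m^3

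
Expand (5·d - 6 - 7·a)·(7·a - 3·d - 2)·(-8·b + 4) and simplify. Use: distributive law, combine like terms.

(5·d - 6 - 7·a)·(7·a - 3·d - 2)·(-8·b + 4)
= (35·a·d - 15·d^2 - 10·d - 42·a + 18·d + 12 - 49·a^2 + 21·a·d + 14·a)·(-8·b + 4)    [distributive law]
= (56·a·d - 15·d^2 + 8·d - 28·a + 12 - 49·a^2)·(-8·b + 4)    [combine like terms]
= -448·a·b·d + 224·a·d + 120·b·d^2 - 60·d^2 - 64·b·d + 32·d + 224·a·b - 112·a - 96·b + 48 + 392·a^2·b - 196·a^2    [distributive law]

-448·a·b·d + 224·a·d + 120·b·d^2 - 60·d^2 - 64·b·d + 32·d + 224·a·b - 112·a - 96·b + 48 + 392·a^2·b - 196·a^2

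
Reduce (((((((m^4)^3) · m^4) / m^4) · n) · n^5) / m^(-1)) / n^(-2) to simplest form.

(((((((m^4)^3) · m^4) / m^4) · n) · n^5) / m^(-1)) / n^(-2)
= (((((m^12 · m^4) / m^4) · n) · n^5) / m^(-1)) / n^(-2)    [power of a power]
= ((((m^16 / m^4) · n) · n^5) / m^(-1)) / n^(-2)    [product of powers]
= (((m^12 · n) · n^5) / m^(-1)) / n^(-2)    [quotient of powers]
= m^13n^8    [quotient of powers; product of powers]

m^13n^8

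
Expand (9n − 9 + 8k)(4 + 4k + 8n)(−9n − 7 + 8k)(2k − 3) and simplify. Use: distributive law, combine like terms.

612kn^2 + 540n^2 + 4008kn − 1728n − 3440k^2n − 648k^2n^2 + 1024k^3n − 1296kn^3 + 1944n^3 + 1284k − 756 + 248k^2 − 1280k^3 + 512k^4

(9n − 9 + 8k)(4 + 4k + 8n)(−9n − 7 + 8k)(2k − 3)
= (36n + 36kn + 72n^2 − 36 − 36k − 72n + 32k + 32k^2 + 64kn)(−9n − 7 + 8k)(2k − 3)    [distributive law]
= (−36n + 100kn + 72n^2 − 36 − 4k + 32k^2)(−9n − 7 + 8k)(2k − 3)    [combine like terms]
= (324n^2 + 252n − 288kn − 900kn^2 − 700kn + 800k^2n − 648n^3 − 504n^2 + 576kn^2 + 324n + 252 − 288k + 36kn + 28k − 32k^2 − 288k^2n − 224k^2 + 256k^3)(2k − 3)    [distributive law]
= (−180n^2 + 576n − 952kn − 324kn^2 + 512k^2n − 648n^3 + 252 − 260k − 256k^2 + 256k^3)(2k − 3)    [combine like terms]
= −360kn^2 + 540n^2 + 1152kn − 1728n − 1904k^2n + 2856kn − 648k^2n^2 + 972kn^2 + 1024k^3n − 1536k^2n − 1296kn^3 + 1944n^3 + 504k − 756 − 520k^2 + 780k − 512k^3 + 768k^2 + 512k^4 − 768k^3    [distributive law]
= 612kn^2 + 540n^2 + 4008kn − 1728n − 3440k^2n − 648k^2n^2 + 1024k^3n − 1296kn^3 + 1944n^3 + 1284k − 756 + 248k^2 − 1280k^3 + 512k^4    [combine like terms]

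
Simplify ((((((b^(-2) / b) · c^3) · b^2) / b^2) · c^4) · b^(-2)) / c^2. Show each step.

b^(-5)·c^5

((((((b^(-2) / b) · c^3) · b^2) / b^2) · c^4) · b^(-2)) / c^2
= (((((b^(-3) · c^3) · b^2) / b^2) · c^4) · b^(-2)) / c^2    [quotient of powers]
= b^(-5)·c^5    [quotient of powers; product of powers]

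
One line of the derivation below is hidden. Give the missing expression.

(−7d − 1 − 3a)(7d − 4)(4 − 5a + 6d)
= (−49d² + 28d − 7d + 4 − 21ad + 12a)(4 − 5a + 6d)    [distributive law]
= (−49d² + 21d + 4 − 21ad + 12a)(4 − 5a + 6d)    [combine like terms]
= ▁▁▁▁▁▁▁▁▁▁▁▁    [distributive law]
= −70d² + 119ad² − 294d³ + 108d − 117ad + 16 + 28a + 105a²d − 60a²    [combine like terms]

After distributive law, the bracketed line is:

−196d² + 245ad² − 294d³ + 84d − 105ad + 126d² + 16 − 20a + 24d − 84ad + 105a²d − 126ad² + 48a − 60a² + 72ad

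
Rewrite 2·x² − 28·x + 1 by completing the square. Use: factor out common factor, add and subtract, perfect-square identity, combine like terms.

2(x − 7)² − 97

2·x² − 28·x + 1
= 2(x² − 14·x) + 1    [factor out 2 from the x-terms]
= 2(x² − 14·x + 49 − 49) + 1    [add and subtract 49 inside the bracket]
= 2(x − 7)² − 98 + 1    [perfect-square identity]
= 2(x − 7)² − 97    [combine constants]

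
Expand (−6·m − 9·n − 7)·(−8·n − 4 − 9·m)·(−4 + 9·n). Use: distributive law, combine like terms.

(−6·m − 9·n − 7)·(−8·n − 4 − 9·m)·(−4 + 9·n)
= (48·m·n + 24·m + 54·m² + 72·n² + 36·n + 81·m·n + 56·n + 28 + 63·m)·(−4 + 9·n)    [distributive law]
= (129·m·n + 87·m + 54·m² + 72·n² + 92·n + 28)·(−4 + 9·n)    [combine like terms]
= −516·m·n + 1161·m·n² − 348·m + 783·m·n − 216·m² + 486·m²·n − 288·n² + 648·n³ − 368·n + 828·n² − 112 + 252·n    [distributive law]
= 267·m·n + 1161·m·n² − 348·m − 216·m² + 486·m²·n + 540·n² + 648·n³ − 116·n − 112    [combine like terms]

267·m·n + 1161·m·n² − 348·m − 216·m² + 486·m²·n + 540·n² + 648·n³ − 116·n − 112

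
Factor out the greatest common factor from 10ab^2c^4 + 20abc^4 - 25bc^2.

10ab^2c^4 + 20abc^4 - 25bc^2
= 5(2ab^2c^4 + 4abc^4 - 5bc^2)    [factor out 5]
= 5bc^2(2abc^2 + 4ac^2 - 5)    [factor out bc^2]

5bc^2(2abc^2 + 4ac^2 - 5)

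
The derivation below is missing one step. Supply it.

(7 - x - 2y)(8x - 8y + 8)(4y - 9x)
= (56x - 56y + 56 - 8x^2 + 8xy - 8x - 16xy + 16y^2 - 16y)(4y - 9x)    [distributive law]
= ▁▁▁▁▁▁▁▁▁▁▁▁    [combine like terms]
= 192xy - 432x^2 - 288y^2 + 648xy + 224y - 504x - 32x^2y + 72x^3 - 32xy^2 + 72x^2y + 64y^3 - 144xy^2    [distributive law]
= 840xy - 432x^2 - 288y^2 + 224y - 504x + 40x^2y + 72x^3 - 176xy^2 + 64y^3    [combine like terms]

Applying combine like terms to the line above:

(48x - 72y + 56 - 8x^2 - 8xy + 16y^2)(4y - 9x)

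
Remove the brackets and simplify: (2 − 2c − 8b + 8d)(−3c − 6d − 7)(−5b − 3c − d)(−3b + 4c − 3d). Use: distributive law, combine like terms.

(2 − 2c − 8b + 8d)(−3c − 6d − 7)(−5b − 3c − d)(−3b + 4c − 3d)
= (−6c − 12d − 14 + 6c^2 + 12cd + 14c + 24bc + 48bd + 56b − 24cd − 48d^2 − 56d)(−5b − 3c − d)(−3b + 4c − 3d)    [distributive law]
= (8c − 68d − 14 + 6c^2 − 12cd + 24bc + 48bd + 56b − 48d^2)(−5b − 3c − d)(−3b + 4c − 3d)    [combine like terms]
= (−40bc − 24c^2 − 8cd + 340bd + 204cd + 68d^2 + 70b + 42c + 14d − 30bc^2 − 18c^3 − 6c^2d + 60bcd + 36c^2d + 12cd^2 − 120b^2c − 72bc^2 − 24bcd − 240b^2d − 144bcd − 48bd^2 − 280b^2 − 168bc − 56bd + 240bd^2 + 144cd^2 + 48d^3)(−3b + 4c − 3d)    [distributive law]
= (−208bc − 24c^2 + 196cd + 284bd + 68d^2 + 70b + 42c + 14d − 102bc^2 − 18c^3 + 30c^2d − 108bcd + 156cd^2 − 120b^2c − 240b^2d + 192bd^2 − 280b^2 + 48d^3)(−3b + 4c − 3d)    [combine like terms]
= 624b^2c − 832bc^2 + 624bcd + 72bc^2 − 96c^3 + 72c^2d − 588bcd + 784c^2d − 588cd^2 − 852b^2d + 1136bcd − 852bd^2 − 204bd^2 + 272cd^2 − 204d^3 − 210b^2 + 280bc − 210bd − 126bc + 168c^2 − 126cd − 42bd + 56cd − 42d^2 + 306b^2c^2 − 408bc^3 + 306bc^2d + 54bc^3 − 72c^4 + 54c^3d − 90bc^2d + 120c^3d − 90c^2d^2 + 324b^2cd − 432bc^2d + 324bcd^2 − 468bcd^2 + 624c^2d^2 − 468cd^3 + 360b^3c − 480b^2c^2 + 360b^2cd + 720b^3d − 960b^2cd + 720b^2d^2 − 576b^2d^2 + 768bcd^2 − 576bd^3 + 840b^3 − 1120b^2c + 840b^2d − 144bd^3 + 192cd^3 − 144d^4    [distributive law]
= −496b^2c − 760bc^2 + 1172bcd − 96c^3 + 856c^2d − 316cd^2 − 12b^2d − 1056bd^2 − 204d^3 − 210b^2 + 154bc − 252bd + 168c^2 − 70cd − 42d^2 − 174b^2c^2 − 354bc^3 − 216bc^2d − 72c^4 + 174c^3d + 534c^2d^2 − 276b^2cd + 624bcd^2 − 276cd^3 + 360b^3c + 720b^3d + 144b^2d^2 − 720bd^3 + 840b^3 − 144d^4    [combine like terms]

−496b^2c − 760bc^2 + 1172bcd − 96c^3 + 856c^2d − 316cd^2 − 12b^2d − 1056bd^2 − 204d^3 − 210b^2 + 154bc − 252bd + 168c^2 − 70cd − 42d^2 − 174b^2c^2 − 354bc^3 − 216bc^2d − 72c^4 + 174c^3d + 534c^2d^2 − 276b^2cd + 624bcd^2 − 276cd^3 + 360b^3c + 720b^3d + 144b^2d^2 − 720bd^3 + 840b^3 − 144d^4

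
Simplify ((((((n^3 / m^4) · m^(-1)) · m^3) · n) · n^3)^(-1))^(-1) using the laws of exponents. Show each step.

m^(-2)n^7

((((((n^3 / m^4) · m^(-1)) · m^3) · n) · n^3)^(-1))^(-1)
= (((((n^3 / m^4) · m^(-1)) · m^3) · n) · n^3)^1    [power of a power]
= (((((n^3 / m^4) · m^(-1)) · m^3) · n)^1) · ((n^3)^1)    [power of a product]
= (((((n^3 / m^4) · m^(-1)) · m^3)^1) · (n^1)) · ((n^3)^1)    [power of a product]
= (((((n^3 / m^4) · m^(-1))^1) · ((m^3)^1)) · (n^1)) · ((n^3)^1)    [power of a product]
= (((((n^3 / m^4)^1) · ((m^(-1))^1)) · ((m^3)^1)) · (n^1)) · ((n^3)^1)    [power of a product]
= ((((((n^3)^1) / ((m^4)^1)) · ((m^(-1))^1)) · ((m^3)^1)) · (n^1)) · ((n^3)^1)    [power of a quotient]
= ((((n^3 / ((m^4)^1)) · ((m^(-1))^1)) · ((m^3)^1)) · (n^1)) · ((n^3)^1)    [power of a power]
= ((((n^3 / m^4) · ((m^(-1))^1)) · ((m^3)^1)) · (n^1)) · ((n^3)^1)    [power of a power]
= ((((n^3 / m^4) · m^(-1)) · ((m^3)^1)) · (n^1)) · ((n^3)^1)    [power of a power]
= ((((n^3 / m^4) · m^(-1)) · m^3) · (n^1)) · ((n^3)^1)    [power of a power]
= ((((n^3 / m^4) · m^(-1)) · m^3) · n) · ((n^3)^1)    [power of a power]
= ((((n^3 / m^4) · m^(-1)) · m^3) · n) · n^3    [power of a power]
= m^(-2)n^7    [quotient of powers; product of powers]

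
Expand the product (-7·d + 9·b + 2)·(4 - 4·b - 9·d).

(-7·d + 9·b + 2)·(4 - 4·b - 9·d)
= -28·d + 28·b·d + 63·d^2 + 36·b - 36·b^2 - 81·b·d + 8 - 8·b - 18·d    [distributive law]
= -46·d - 53·b·d + 63·d^2 + 28·b - 36·b^2 + 8    [combine like terms]

-46·d - 53·b·d + 63·d^2 + 28·b - 36·b^2 + 8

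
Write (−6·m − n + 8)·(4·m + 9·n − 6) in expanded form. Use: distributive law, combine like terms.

−24·m^2 − 58·m·n + 68·m − 9·n^2 + 78·n − 48

(−6·m − n + 8)·(4·m + 9·n − 6)
= −24·m^2 − 54·m·n + 36·m − 4·m·n − 9·n^2 + 6·n + 32·m + 72·n − 48    [distributive law]
= −24·m^2 − 58·m·n + 68·m − 9·n^2 + 78·n − 48    [combine like terms]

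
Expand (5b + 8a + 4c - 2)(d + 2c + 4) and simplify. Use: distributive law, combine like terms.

(5b + 8a + 4c - 2)(d + 2c + 4)
= 5bd + 10bc + 20b + 8ad + 16ac + 32a + 4cd + 8c² + 16c - 2d - 4c - 8    [distributive law]
= 5bd + 10bc + 20b + 8ad + 16ac + 32a + 4cd + 8c² + 12c - 2d - 8    [combine like terms]

5bd + 10bc + 20b + 8ad + 16ac + 32a + 4cd + 8c² + 12c - 2d - 8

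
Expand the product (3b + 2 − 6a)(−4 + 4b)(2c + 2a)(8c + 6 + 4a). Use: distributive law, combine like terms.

(3b + 2 − 6a)(−4 + 4b)(2c + 2a)(8c + 6 + 4a)
= (−12b + 12b^2 − 8 + 8b + 24a − 24ab)(2c + 2a)(8c + 6 + 4a)    [distributive law]
= (−4b + 12b^2 − 8 + 24a − 24ab)(2c + 2a)(8c + 6 + 4a)    [combine like terms]
= (−8bc − 8ab + 24b^2c + 24ab^2 − 16c − 16a + 48ac + 48a^2 − 48abc − 48a^2b)(8c + 6 + 4a)    [distributive law]
= −64bc^2 − 48bc − 32abc − 64abc − 48ab − 32a^2b + 192b^2c^2 + 144b^2c + 96ab^2c + 192ab^2c + 144ab^2 + 96a^2b^2 − 128c^2 − 96c − 64ac − 128ac − 96a − 64a^2 + 384ac^2 + 288ac + 192a^2c + 384a^2c + 288a^2 + 192a^3 − 384abc^2 − 288abc − 192a^2bc − 384a^2bc − 288a^2b − 192a^3b    [distributive law]
= −64bc^2 − 48bc − 384abc − 48ab − 320a^2b + 192b^2c^2 + 144b^2c + 288ab^2c + 144ab^2 + 96a^2b^2 − 128c^2 − 96c + 96ac − 96a + 224a^2 + 384ac^2 + 576a^2c + 192a^3 − 384abc^2 − 576a^2bc − 192a^3b    [combine like terms]

−64bc^2 − 48bc − 384abc − 48ab − 320a^2b + 192b^2c^2 + 144b^2c + 288ab^2c + 144ab^2 + 96a^2b^2 − 128c^2 − 96c + 96ac − 96a + 224a^2 + 384ac^2 + 576a^2c + 192a^3 − 384abc^2 − 576a^2bc − 192a^3b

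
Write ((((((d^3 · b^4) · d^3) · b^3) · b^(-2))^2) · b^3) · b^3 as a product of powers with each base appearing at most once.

b^16·d^12

((((((d^3 · b^4) · d^3) · b^3) · b^(-2))^2) · b^3) · b^3
= ((((((d^3 · b^4) · d^3) · b^3)^2) · ((b^(-2))^2)) · b^3) · b^3    [power of a product]
= ((((((d^3 · b^4) · d^3)^2) · ((b^3)^2)) · ((b^(-2))^2)) · b^3) · b^3    [power of a product]
= ((((((d^3 · b^4)^2) · ((d^3)^2)) · ((b^3)^2)) · ((b^(-2))^2)) · b^3) · b^3    [power of a product]
= (((((((d^3)^2) · ((b^4)^2)) · ((d^3)^2)) · ((b^3)^2)) · ((b^(-2))^2)) · b^3) · b^3    [power of a product]
= (((((d^6 · ((b^4)^2)) · ((d^3)^2)) · ((b^3)^2)) · ((b^(-2))^2)) · b^3) · b^3    [power of a power]
= (((((d^6 · b^8) · ((d^3)^2)) · ((b^3)^2)) · ((b^(-2))^2)) · b^3) · b^3    [power of a power]
= (((((d^6 · b^8) · d^6) · ((b^3)^2)) · ((b^(-2))^2)) · b^3) · b^3    [power of a power]
= (((((d^6 · b^8) · d^6) · b^6) · ((b^(-2))^2)) · b^3) · b^3    [power of a power]
= (((((d^6 · b^8) · d^6) · b^6) · b^(-4)) · b^3) · b^3    [power of a power]
= b^16·d^12    [product of powers]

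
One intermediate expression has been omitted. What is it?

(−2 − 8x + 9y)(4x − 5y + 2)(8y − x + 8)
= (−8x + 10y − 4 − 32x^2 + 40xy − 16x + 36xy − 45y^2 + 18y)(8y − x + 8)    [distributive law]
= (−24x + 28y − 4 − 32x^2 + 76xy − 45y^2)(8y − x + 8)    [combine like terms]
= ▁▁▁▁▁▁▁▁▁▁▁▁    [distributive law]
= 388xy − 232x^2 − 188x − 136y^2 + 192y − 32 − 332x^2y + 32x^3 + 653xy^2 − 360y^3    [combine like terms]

By distributive law:

−192xy + 24x^2 − 192x + 224y^2 − 28xy + 224y − 32y + 4x − 32 − 256x^2y + 32x^3 − 256x^2 + 608xy^2 − 76x^2y + 608xy − 360y^3 + 45xy^2 − 360y^2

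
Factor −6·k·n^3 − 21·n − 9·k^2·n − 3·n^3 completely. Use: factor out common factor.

−6·k·n^3 − 21·n − 9·k^2·n − 3·n^3
= 3(−2·k·n^3 − 7·n − 3·k^2·n − n^3)    [factor out 3]
= 3·n(−2·k·n^2 − 7 − 3·k^2 − n^2)    [factor out n]

3·n(−2·k·n^2 − 7 − 3·k^2 − n^2)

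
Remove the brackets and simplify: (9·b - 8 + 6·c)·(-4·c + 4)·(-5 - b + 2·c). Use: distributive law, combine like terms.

(9·b - 8 + 6·c)·(-4·c + 4)·(-5 - b + 2·c)
= (-36·b·c + 36·b + 32·c - 32 - 24·c^2 + 24·c)·(-5 - b + 2·c)    [distributive law]
= (-36·b·c + 36·b + 56·c - 32 - 24·c^2)·(-5 - b + 2·c)    [combine like terms]
= 180·b·c + 36·b^2·c - 72·b·c^2 - 180·b - 36·b^2 + 72·b·c - 280·c - 56·b·c + 112·c^2 + 160 + 32·b - 64·c + 120·c^2 + 24·b·c^2 - 48·c^3    [distributive law]
= 196·b·c + 36·b^2·c - 48·b·c^2 - 148·b - 36·b^2 - 344·c + 232·c^2 + 160 - 48·c^3    [combine like terms]

196·b·c + 36·b^2·c - 48·b·c^2 - 148·b - 36·b^2 - 344·c + 232·c^2 + 160 - 48·c^3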